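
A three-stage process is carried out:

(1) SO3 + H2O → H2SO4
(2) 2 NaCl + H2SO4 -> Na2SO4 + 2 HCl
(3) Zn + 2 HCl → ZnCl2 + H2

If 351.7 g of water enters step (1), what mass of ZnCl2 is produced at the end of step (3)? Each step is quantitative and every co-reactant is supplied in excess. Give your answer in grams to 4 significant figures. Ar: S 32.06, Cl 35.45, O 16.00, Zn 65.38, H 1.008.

2660 g

M(H2O) = 2(1.008) + 16.00 = 18.016 g/mol.
M(ZnCl2) = 65.38 + 2(35.45) = 136.28 g/mol.
n(H2O) = 351.7 / 18.016 = 19.522 mol.
Reaction (1): H2O→H2SO4 ratio 1:1 ⇒ n(H2SO4) = 19.522 mol.
Reaction (2): H2SO4→HCl ratio 1:2 ⇒ n(HCl) = 39.043 mol.
Reaction (3): HCl→ZnCl2 ratio 2:1 ⇒ n(ZnCl2) = 19.522 mol.
Mass of ZnCl2 = 19.522 × 136.28 = 2660.4 g.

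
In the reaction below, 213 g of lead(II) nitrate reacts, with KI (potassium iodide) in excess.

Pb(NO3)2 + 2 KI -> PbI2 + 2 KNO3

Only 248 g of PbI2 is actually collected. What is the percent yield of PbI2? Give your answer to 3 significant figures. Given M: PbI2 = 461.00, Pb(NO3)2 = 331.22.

83.7 %

n(Pb(NO3)2) = 213.0 g / 331.22 g/mol = 0.6431 mol.
From the equation the Pb(NO3)2:PbI2 mole ratio is 1:1, so n(PbI2) = 0.6431 × 1/1 = 0.6431 mol.
Mass of PbI2 = 0.6431 mol × 461.00 g/mol = 296.5 g.
This is the theoretical yield. Percent yield = 248 g / 296.5 g × 100% = 83.65%.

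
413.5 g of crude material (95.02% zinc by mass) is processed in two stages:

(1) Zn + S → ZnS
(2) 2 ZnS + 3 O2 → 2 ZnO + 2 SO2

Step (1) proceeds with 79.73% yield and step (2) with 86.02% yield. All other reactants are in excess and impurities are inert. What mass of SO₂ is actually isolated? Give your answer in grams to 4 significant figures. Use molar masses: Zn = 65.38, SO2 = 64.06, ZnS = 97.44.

Pure Zn = 413.5 × 0.9502 = 392.91 g.
n(Zn) = 392.91 / 65.38 = 6.0096 mol.
Step 1 (Zn:ZnS = 1:1): theoretical n(ZnS) = 6.0096 mol; at 79.73% yield, n(ZnS) = 4.7915 mol.
Step 2 (ZnS:SO2 = 2:2): theoretical n(SO2) = 4.7915 mol, so theoretical mass = 4.7915 × 64.06 = 306.94 g.
At 86.02% yield, actual mass of SO2 = 306.94 × 0.8602 = 264.03 g.

264.0 g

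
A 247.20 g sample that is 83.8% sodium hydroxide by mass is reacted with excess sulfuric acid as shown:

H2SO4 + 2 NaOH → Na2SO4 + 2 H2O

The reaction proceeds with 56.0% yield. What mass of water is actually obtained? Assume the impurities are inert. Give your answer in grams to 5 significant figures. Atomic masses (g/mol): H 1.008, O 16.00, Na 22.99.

52.252 g

Pure NaOH available = 247.20 g × 0.838 = 207.154 g.
M(NaOH) = 22.99 + 16.00 + 1.008 = 39.998 g/mol.
M(H2O) = 2(1.008) + 16.00 = 18.016 g/mol.
n(NaOH) = 207.154 g / 39.998 g/mol = 5.17910 mol.
From the equation the NaOH:H2O mole ratio is 2:2, so n(H2O) = 5.17910 × 2/2 = 5.17910 mol.
Mass of H2O = 5.17910 mol × 18.016 g/mol = 93.3066 g.
Actual mass collected = 93.3066 g × 0.560 = 52.2517 g.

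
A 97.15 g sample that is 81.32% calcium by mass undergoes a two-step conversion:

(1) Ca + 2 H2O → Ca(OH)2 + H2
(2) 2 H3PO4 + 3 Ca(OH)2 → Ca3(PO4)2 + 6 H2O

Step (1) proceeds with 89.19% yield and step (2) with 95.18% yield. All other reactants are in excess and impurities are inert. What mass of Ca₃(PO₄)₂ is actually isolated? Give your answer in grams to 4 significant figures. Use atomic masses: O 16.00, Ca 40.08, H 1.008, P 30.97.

Pure Ca = 97.15 × 0.8132 = 79.002 g.
M(Ca) = 40.08 g/mol.
M(Ca3(PO4)2) = 3(40.08) + 2(30.97) + 8(16.00) = 310.18 g/mol.
n(Ca) = 79.002 / 40.08 = 1.9711 mol.
Step 1 (Ca:Ca(OH)2 = 1:1): theoretical n(Ca(OH)2) = 1.9711 mol; at 89.19% yield, n(Ca(OH)2) = 1.7580 mol.
Step 2 (Ca(OH)2:Ca3(PO4)2 = 3:1): theoretical n(Ca3(PO4)2) = 0.58601 mol, so theoretical mass = 0.58601 × 310.18 = 181.77 g.
At 95.18% yield, actual mass of Ca3(PO4)2 = 181.77 × 0.9518 = 173.01 g.

173.0 g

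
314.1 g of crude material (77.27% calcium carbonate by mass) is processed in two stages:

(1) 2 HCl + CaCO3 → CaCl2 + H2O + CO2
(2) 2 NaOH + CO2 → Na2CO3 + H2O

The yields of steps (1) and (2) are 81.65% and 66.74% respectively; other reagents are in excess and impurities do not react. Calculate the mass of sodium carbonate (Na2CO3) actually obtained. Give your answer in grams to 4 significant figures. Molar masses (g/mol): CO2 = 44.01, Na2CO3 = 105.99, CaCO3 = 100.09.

140.1 g

Pure CaCO3 = 314.1 × 0.7727 = 242.71 g.
n(CaCO3) = 242.71 / 100.09 = 2.4249 mol.
Step 1 (CaCO3:CO2 = 1:1): theoretical n(CO2) = 2.4249 mol; at 81.65% yield, n(CO2) = 1.9799 mol.
Step 2 (CO2:Na2CO3 = 1:1): theoretical n(Na2CO3) = 1.9799 mol, so theoretical mass = 1.9799 × 105.99 = 209.85 g.
At 66.74% yield, actual mass of Na2CO3 = 209.85 × 0.6674 = 140.05 g.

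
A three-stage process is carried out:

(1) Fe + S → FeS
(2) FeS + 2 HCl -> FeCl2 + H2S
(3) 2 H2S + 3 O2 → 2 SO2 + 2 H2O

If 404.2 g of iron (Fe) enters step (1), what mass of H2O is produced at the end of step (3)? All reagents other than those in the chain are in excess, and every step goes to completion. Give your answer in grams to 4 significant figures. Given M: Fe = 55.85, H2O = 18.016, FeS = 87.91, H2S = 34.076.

n(Fe) = 404.2 / 55.85 = 7.2372 mol.
Reaction (1): Fe→FeS ratio 1:1 ⇒ n(FeS) = 7.2372 mol.
Reaction (2): FeS→H2S ratio 1:1 ⇒ n(H2S) = 7.2372 mol.
Reaction (3): H2S→H2O ratio 2:2 ⇒ n(H2O) = 7.2372 mol.
Mass of H2O = 7.2372 × 18.016 = 130.39 g.

130.4 g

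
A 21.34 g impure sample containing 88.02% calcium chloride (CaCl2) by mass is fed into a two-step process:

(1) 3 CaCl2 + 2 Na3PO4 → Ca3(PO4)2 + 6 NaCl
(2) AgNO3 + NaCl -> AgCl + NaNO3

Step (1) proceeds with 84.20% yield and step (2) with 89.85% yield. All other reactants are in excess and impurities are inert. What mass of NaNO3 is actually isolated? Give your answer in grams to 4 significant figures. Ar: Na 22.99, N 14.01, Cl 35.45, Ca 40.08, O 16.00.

Pure CaCl2 = 21.34 × 0.8802 = 18.783 g.
M(CaCl2) = 40.08 + 2(35.45) = 110.98 g/mol.
M(NaNO3) = 22.99 + 14.01 + 3(16.00) = 85.00 g/mol.
n(CaCl2) = 18.783 / 110.98 = 0.16925 mol.
Step 1 (CaCl2:NaCl = 3:6): theoretical n(NaCl) = 0.33850 mol; at 84.20% yield, n(NaCl) = 0.28502 mol.
Step 2 (NaCl:NaNO3 = 1:1): theoretical n(NaNO3) = 0.28502 mol, so theoretical mass = 0.28502 × 85.00 = 24.227 g.
At 89.85% yield, actual mass of NaNO3 = 24.227 × 0.8985 = 21.768 g.

21.77 g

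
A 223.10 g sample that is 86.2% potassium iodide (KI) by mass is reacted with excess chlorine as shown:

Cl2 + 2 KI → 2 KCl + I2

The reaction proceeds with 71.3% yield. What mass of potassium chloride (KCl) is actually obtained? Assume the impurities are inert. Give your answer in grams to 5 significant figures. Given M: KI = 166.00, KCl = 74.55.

61.579 g

Pure KI available = 223.10 g × 0.862 = 192.312 g.
n(KI) = 192.312 g / 166.00 g/mol = 1.15851 mol.
From the equation the KI:KCl mole ratio is 2:2, so n(KCl) = 1.15851 × 2/2 = 1.15851 mol.
Mass of KCl = 1.15851 mol × 74.55 g/mol = 86.3667 g.
Actual mass collected = 86.3667 g × 0.713 = 61.5795 g.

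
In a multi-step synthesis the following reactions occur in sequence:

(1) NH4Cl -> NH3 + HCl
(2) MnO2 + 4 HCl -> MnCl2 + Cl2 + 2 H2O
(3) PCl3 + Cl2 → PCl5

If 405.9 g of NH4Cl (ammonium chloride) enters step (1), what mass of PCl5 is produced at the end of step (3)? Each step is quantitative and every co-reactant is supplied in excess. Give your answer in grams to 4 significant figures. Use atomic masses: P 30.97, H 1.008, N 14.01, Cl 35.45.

M(NH4Cl) = 14.01 + 4(1.008) + 35.45 = 53.492 g/mol.
M(PCl5) = 30.97 + 5(35.45) = 208.22 g/mol.
n(NH4Cl) = 405.9 / 53.492 = 7.5881 mol.
Reaction (1): NH4Cl→HCl ratio 1:1 ⇒ n(HCl) = 7.5881 mol.
Reaction (2): HCl→Cl2 ratio 4:1 ⇒ n(Cl2) = 1.8970 mol.
Reaction (3): Cl2→PCl5 ratio 1:1 ⇒ n(PCl5) = 1.8970 mol.
Mass of PCl5 = 1.8970 × 208.22 = 395.00 g.

395.0 g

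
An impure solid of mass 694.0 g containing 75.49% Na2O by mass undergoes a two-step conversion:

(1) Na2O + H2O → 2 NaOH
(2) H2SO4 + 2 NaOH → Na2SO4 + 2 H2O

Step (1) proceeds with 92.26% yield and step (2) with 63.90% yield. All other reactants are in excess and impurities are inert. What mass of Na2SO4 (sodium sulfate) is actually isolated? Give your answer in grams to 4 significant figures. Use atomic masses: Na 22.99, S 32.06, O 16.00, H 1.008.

Pure Na2O = 694.0 × 0.7549 = 523.90 g.
M(Na2O) = 2(22.99) + 16.00 = 61.98 g/mol.
M(Na2SO4) = 2(22.99) + 32.06 + 4(16.00) = 142.04 g/mol.
n(Na2O) = 523.90 / 61.98 = 8.4527 mol.
Step 1 (Na2O:NaOH = 1:2): theoretical n(NaOH) = 16.905 mol; at 92.26% yield, n(NaOH) = 15.597 mol.
Step 2 (NaOH:Na2SO4 = 2:1): theoretical n(Na2SO4) = 7.7985 mol, so theoretical mass = 7.7985 × 142.04 = 1107.7 g.
At 63.90% yield, actual mass of Na2SO4 = 1107.7 × 0.6390 = 707.82 g.

707.8 g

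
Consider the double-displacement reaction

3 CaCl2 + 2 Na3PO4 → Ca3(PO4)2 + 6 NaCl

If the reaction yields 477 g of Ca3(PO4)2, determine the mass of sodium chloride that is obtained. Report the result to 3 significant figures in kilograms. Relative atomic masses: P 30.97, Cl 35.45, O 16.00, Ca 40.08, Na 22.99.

0.539 kg

M(Ca3(PO4)2) = 3(40.08) + 2(30.97) + 8(16.00) = 310.18 g/mol.
M(NaCl) = 22.99 + 35.45 = 58.44 g/mol.
n(Ca3(PO4)2) = 477.0 g / 310.18 g/mol = 1.538 mol.
From the equation the Ca3(PO4)2:NaCl mole ratio is 1:6, so n(NaCl) = 1.538 × 6/1 = 9.227 mol.
Mass of NaCl = 9.227 mol × 58.44 g/mol = 539.2 g.
Converting to kg: 539.2 g = 0.539 kg.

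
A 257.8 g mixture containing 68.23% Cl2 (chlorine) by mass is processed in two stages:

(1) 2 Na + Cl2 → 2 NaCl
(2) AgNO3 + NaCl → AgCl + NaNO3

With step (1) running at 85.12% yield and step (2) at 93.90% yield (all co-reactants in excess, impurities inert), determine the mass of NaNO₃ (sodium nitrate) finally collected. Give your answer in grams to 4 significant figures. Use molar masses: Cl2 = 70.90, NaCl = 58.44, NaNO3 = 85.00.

337.1 g

Pure Cl2 = 257.8 × 0.6823 = 175.90 g.
n(Cl2) = 175.90 / 70.90 = 2.4809 mol.
Step 1 (Cl2:NaCl = 1:2): theoretical n(NaCl) = 4.9618 mol; at 85.12% yield, n(NaCl) = 4.2235 mol.
Step 2 (NaCl:NaNO3 = 1:1): theoretical n(NaNO3) = 4.2235 mol, so theoretical mass = 4.2235 × 85.00 = 359.00 g.
At 93.90% yield, actual mass of NaNO3 = 359.00 × 0.9390 = 337.10 g.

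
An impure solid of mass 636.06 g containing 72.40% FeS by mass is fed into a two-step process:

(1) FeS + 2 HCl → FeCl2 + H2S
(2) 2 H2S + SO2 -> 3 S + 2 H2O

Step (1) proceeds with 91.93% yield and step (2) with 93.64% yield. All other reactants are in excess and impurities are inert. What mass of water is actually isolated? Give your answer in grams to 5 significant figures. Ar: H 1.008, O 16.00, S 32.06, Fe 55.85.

81.241 g

Pure FeS = 636.06 × 0.7240 = 460.507 g.
M(FeS) = 55.85 + 32.06 = 87.91 g/mol.
M(H2O) = 2(1.008) + 16.00 = 18.016 g/mol.
n(FeS) = 460.507 / 87.91 = 5.23840 mol.
Step 1 (FeS:H2S = 1:1): theoretical n(H2S) = 5.23840 mol; at 91.93% yield, n(H2S) = 4.81566 mol.
Step 2 (H2S:H2O = 2:2): theoretical n(H2O) = 4.81566 mol, so theoretical mass = 4.81566 × 18.016 = 86.7589 g.
At 93.64% yield, actual mass of H2O = 86.7589 × 0.9364 = 81.2410 g.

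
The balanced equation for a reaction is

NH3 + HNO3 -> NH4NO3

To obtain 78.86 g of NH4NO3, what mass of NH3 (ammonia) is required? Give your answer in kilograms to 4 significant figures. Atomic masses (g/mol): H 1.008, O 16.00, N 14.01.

M(NH4NO3) = 2(14.01) + 4(1.008) + 3(16.00) = 80.052 g/mol.
M(NH3) = 14.01 + 3(1.008) = 17.034 g/mol.
n(NH4NO3) = 78.860 g / 80.052 g/mol = 0.98511 mol.
From the equation the NH4NO3:NH3 mole ratio is 1:1, so n(NH3) = 0.98511 × 1/1 = 0.98511 mol.
Mass of NH3 = 0.98511 mol × 17.034 g/mol = 16.780 g.
Converting to kg: 16.780 g = 0.01678 kg.

0.01678 kg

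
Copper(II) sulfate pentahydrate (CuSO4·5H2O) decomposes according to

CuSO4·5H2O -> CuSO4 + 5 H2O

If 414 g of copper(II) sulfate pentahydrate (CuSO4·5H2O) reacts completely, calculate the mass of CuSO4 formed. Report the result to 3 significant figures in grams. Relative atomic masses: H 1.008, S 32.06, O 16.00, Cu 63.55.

265 g

M(CuSO4·5H2O) = 63.55 + 32.06 + 9(16.00) + 10(1.008) = 249.69 g/mol.
M(CuSO4) = 63.55 + 32.06 + 4(16.00) = 159.61 g/mol.
n(CuSO4·5H2O) = 414.0 g / 249.69 g/mol = 1.658 mol.
From the equation the CuSO4·5H2O:CuSO4 mole ratio is 1:1, so n(CuSO4) = 1.658 × 1/1 = 1.658 mol.
Mass of CuSO4 = 1.658 mol × 159.61 g/mol = 264.6 g.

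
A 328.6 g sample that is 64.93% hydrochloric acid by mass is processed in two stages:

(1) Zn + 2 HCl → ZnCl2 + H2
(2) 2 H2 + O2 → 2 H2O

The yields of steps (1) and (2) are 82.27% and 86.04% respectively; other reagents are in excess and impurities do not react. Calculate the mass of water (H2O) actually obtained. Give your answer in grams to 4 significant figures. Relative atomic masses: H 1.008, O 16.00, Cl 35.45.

37.32 g

Pure HCl = 328.6 × 0.6493 = 213.36 g.
M(HCl) = 1.008 + 35.45 = 36.458 g/mol.
M(H2O) = 2(1.008) + 16.00 = 18.016 g/mol.
n(HCl) = 213.36 / 36.458 = 5.8522 mol.
Step 1 (HCl:H2 = 2:1): theoretical n(H2) = 2.9261 mol; at 82.27% yield, n(H2) = 2.4073 mol.
Step 2 (H2:H2O = 2:2): theoretical n(H2O) = 2.4073 mol, so theoretical mass = 2.4073 × 18.016 = 43.370 g.
At 86.04% yield, actual mass of H2O = 43.370 × 0.8604 = 37.316 g.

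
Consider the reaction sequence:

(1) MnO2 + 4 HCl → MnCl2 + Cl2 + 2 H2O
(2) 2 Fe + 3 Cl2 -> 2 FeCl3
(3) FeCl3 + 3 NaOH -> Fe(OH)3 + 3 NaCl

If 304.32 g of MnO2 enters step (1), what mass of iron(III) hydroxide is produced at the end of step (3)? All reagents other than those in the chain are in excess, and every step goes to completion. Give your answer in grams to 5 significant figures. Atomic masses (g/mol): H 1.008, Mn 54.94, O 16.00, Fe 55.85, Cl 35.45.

M(MnO2) = 54.94 + 2(16.00) = 86.94 g/mol.
M(Fe(OH)3) = 55.85 + 3(16.00) + 3(1.008) = 106.874 g/mol.
n(MnO2) = 304.32 / 86.94 = 3.50035 mol.
Reaction (1): MnO2→Cl2 ratio 1:1 ⇒ n(Cl2) = 3.50035 mol.
Reaction (2): Cl2→FeCl3 ratio 3:2 ⇒ n(FeCl3) = 2.33356 mol.
Reaction (3): FeCl3→Fe(OH)3 ratio 1:1 ⇒ n(Fe(OH)3) = 2.33356 mol.
Mass of Fe(OH)3 = 2.33356 × 106.874 = 249.397 g.

249.40 g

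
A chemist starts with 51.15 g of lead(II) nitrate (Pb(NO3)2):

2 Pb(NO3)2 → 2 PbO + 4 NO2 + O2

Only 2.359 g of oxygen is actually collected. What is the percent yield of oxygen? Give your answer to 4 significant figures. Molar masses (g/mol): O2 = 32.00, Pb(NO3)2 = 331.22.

n(Pb(NO3)2) = 51.150 g / 331.22 g/mol = 0.15443 mol.
From the equation the Pb(NO3)2:O2 mole ratio is 2:1, so n(O2) = 0.15443 × 1/2 = 0.077215 mol.
Mass of O2 = 0.077215 mol × 32.00 g/mol = 2.4709 g.
This is the theoretical yield. Percent yield = 2.359 g / 2.4709 g × 100% = 95.473%.

95.47 %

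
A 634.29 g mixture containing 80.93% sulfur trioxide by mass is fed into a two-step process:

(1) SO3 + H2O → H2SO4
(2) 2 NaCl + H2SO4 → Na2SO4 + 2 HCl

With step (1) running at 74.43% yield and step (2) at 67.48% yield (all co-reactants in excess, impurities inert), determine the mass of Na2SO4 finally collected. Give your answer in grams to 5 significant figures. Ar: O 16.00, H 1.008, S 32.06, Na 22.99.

Pure SO3 = 634.29 × 0.8093 = 513.331 g.
M(SO3) = 32.06 + 3(16.00) = 80.06 g/mol.
M(Na2SO4) = 2(22.99) + 32.06 + 4(16.00) = 142.04 g/mol.
n(SO3) = 513.331 / 80.06 = 6.41183 mol.
Step 1 (SO3:H2SO4 = 1:1): theoretical n(H2SO4) = 6.41183 mol; at 74.43% yield, n(H2SO4) = 4.77232 mol.
Step 2 (H2SO4:Na2SO4 = 1:1): theoretical n(Na2SO4) = 4.77232 mol, so theoretical mass = 4.77232 × 142.04 = 677.861 g.
At 67.48% yield, actual mass of Na2SO4 = 677.861 × 0.6748 = 457.420 g.

457.42 g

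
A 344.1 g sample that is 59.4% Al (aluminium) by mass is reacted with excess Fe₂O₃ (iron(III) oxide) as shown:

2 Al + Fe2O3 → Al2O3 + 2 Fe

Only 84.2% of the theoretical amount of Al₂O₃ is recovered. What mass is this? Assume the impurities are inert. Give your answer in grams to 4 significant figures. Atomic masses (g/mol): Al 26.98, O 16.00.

325.2 g

Pure Al available = 344.1 g × 0.594 = 204.40 g.
M(Al) = 26.98 g/mol.
M(Al2O3) = 2(26.98) + 3(16.00) = 101.96 g/mol.
n(Al) = 204.40 g / 26.98 g/mol = 7.5758 mol.
From the equation the Al:Al2O3 mole ratio is 2:1, so n(Al2O3) = 7.5758 × 1/2 = 3.7879 mol.
Mass of Al2O3 = 3.7879 mol × 101.96 g/mol = 386.21 g.
Actual mass collected = 386.21 g × 0.842 = 325.19 g.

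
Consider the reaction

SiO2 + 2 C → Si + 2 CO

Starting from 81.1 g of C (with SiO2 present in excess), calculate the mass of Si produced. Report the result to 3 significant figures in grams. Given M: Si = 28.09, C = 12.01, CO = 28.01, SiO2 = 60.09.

94.8 g

n(C) = 81.10 g / 12.01 g/mol = 6.753 mol.
From the equation the C:Si mole ratio is 2:1, so n(Si) = 6.753 × 1/2 = 3.376 mol.
Mass of Si = 3.376 mol × 28.09 g/mol = 94.84 g.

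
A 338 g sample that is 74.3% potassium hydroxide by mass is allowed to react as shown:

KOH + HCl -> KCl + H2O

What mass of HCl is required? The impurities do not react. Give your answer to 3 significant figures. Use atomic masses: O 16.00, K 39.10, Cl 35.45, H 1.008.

Mass of pure KOH = 338 g × 0.743 = 251.1 g.
M(KOH) = 39.10 + 16.00 + 1.008 = 56.108 g/mol.
M(HCl) = 1.008 + 35.45 = 36.458 g/mol.
n(KOH) = 251.1 g / 56.108 g/mol = 4.476 mol.
From the equation the KOH:HCl mole ratio is 1:1, so n(HCl) = 4.476 × 1/1 = 4.476 mol.
Mass of HCl = 4.476 mol × 36.458 g/mol = 163.2 g.

163 g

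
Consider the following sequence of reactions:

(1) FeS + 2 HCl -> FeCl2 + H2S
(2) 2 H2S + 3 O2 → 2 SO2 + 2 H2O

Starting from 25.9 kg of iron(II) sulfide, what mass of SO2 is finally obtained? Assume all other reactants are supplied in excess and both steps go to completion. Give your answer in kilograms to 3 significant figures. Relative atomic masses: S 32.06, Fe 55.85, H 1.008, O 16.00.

M(FeS) = 55.85 + 32.06 = 87.91 g/mol.
M(SO2) = 32.06 + 2(16.00) = 64.06 g/mol.
25.9 kg = 25900 g.
n(FeS) = 25900 / 87.91 = 294.6 mol.
Step 1 gives a 1:1 ratio of FeS to H2S, so n(H2S) = 294.6 mol.
In step 2 the H2S:SO2 ratio is 2:2, so n(SO2) = 294.6 mol.
Mass of SO2 = 294.6 × 64.06 = 18870 g = 18.9 kg.

18.9 kg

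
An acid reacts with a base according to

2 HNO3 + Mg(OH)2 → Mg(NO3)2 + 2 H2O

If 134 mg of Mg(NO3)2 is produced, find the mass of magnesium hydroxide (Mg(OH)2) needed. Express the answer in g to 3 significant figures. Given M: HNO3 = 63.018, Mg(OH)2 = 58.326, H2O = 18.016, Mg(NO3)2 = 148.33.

Convert: 134 mg = 0.1340 g.
n(Mg(NO3)2) = 0.1340 g / 148.33 g/mol = 0.0009034 mol.
From the equation the Mg(NO3)2:Mg(OH)2 mole ratio is 1:1, so n(Mg(OH)2) = 0.0009034 × 1/1 = 0.0009034 mol.
Mass of Mg(OH)2 = 0.0009034 mol × 58.326 g/mol = 0.05269 g.

0.0527 g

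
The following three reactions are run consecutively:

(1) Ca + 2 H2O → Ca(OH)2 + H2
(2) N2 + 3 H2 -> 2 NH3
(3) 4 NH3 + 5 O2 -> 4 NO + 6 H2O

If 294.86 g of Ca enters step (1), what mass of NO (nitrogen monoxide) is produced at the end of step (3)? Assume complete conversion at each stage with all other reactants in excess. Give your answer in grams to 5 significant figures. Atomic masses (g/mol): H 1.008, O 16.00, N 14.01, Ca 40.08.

M(Ca) = 40.08 g/mol.
M(NO) = 14.01 + 16.00 = 30.01 g/mol.
n(Ca) = 294.86 / 40.08 = 7.35679 mol.
Reaction (1): Ca→H2 ratio 1:1 ⇒ n(H2) = 7.35679 mol.
Reaction (2): H2→NH3 ratio 3:2 ⇒ n(NH3) = 4.90452 mol.
Reaction (3): NH3→NO ratio 4:4 ⇒ n(NO) = 4.90452 mol.
Mass of NO = 4.90452 × 30.01 = 147.185 g.

147.18 g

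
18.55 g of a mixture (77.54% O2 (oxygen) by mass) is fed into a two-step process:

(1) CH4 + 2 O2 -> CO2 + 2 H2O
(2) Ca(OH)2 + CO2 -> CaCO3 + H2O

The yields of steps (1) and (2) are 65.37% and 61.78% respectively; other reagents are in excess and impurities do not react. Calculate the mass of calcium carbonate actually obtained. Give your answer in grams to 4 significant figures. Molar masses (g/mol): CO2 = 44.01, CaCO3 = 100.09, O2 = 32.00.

9.085 g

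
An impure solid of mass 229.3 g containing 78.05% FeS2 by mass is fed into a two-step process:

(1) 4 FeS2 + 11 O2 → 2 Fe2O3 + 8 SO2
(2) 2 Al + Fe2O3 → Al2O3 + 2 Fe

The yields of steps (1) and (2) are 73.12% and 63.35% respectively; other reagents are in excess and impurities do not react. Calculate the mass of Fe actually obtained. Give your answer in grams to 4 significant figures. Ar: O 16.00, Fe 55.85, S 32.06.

Pure FeS2 = 229.3 × 0.7805 = 178.97 g.
M(FeS2) = 55.85 + 2(32.06) = 119.97 g/mol.
M(Fe) = 55.85 g/mol.
n(FeS2) = 178.97 / 119.97 = 1.4918 mol.
Step 1 (FeS2:Fe2O3 = 4:2): theoretical n(Fe2O3) = 0.74589 mol; at 73.12% yield, n(Fe2O3) = 0.54539 mol.
Step 2 (Fe2O3:Fe = 1:2): theoretical n(Fe) = 1.0908 mol, so theoretical mass = 1.0908 × 55.85 = 60.921 g.
At 63.35% yield, actual mass of Fe = 60.921 × 0.6335 = 38.593 g.

38.59 g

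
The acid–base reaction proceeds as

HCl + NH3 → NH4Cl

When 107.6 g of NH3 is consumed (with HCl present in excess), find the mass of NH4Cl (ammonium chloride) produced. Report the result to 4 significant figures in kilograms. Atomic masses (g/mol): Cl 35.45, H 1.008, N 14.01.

M(NH3) = 14.01 + 3(1.008) = 17.034 g/mol.
M(NH4Cl) = 14.01 + 4(1.008) + 35.45 = 53.492 g/mol.
n(NH3) = 107.60 g / 17.034 g/mol = 6.3168 mol.
From the equation the NH3:NH4Cl mole ratio is 1:1, so n(NH4Cl) = 6.3168 × 1/1 = 6.3168 mol.
Mass of NH4Cl = 6.3168 mol × 53.492 g/mol = 337.90 g.
Converting to kg: 337.90 g = 0.3379 kg.

0.3379 kg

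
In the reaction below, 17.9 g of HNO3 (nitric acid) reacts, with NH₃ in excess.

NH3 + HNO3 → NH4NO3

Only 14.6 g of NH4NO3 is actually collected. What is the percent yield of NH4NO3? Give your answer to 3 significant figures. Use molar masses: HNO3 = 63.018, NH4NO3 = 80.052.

n(HNO3) = 17.90 g / 63.018 g/mol = 0.2840 mol.
From the equation the HNO3:NH4NO3 mole ratio is 1:1, so n(NH4NO3) = 0.2840 × 1/1 = 0.2840 mol.
Mass of NH4NO3 = 0.2840 mol × 80.052 g/mol = 22.74 g.
This is the theoretical yield. Percent yield = 14.6 g / 22.74 g × 100% = 64.21%.

64.2 %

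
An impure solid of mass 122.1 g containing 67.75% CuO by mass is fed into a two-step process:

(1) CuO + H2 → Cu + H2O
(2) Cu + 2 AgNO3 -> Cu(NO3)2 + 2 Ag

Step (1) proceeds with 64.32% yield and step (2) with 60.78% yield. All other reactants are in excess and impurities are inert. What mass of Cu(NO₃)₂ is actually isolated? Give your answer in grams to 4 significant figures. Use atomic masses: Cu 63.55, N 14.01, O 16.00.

76.25 g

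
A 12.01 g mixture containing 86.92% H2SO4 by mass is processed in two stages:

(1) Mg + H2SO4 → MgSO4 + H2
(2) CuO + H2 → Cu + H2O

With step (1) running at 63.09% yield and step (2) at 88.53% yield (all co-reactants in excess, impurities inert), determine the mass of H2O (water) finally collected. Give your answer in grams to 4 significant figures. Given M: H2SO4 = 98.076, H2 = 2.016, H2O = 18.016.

Pure H2SO4 = 12.01 × 0.8692 = 10.439 g.
n(H2SO4) = 10.439 / 98.076 = 0.10644 mol.
Step 1 (H2SO4:H2 = 1:1): theoretical n(H2) = 0.10644 mol; at 63.09% yield, n(H2) = 0.067152 mol.
Step 2 (H2:H2O = 1:1): theoretical n(H2O) = 0.067152 mol, so theoretical mass = 0.067152 × 18.016 = 1.2098 g.
At 88.53% yield, actual mass of H2O = 1.2098 × 0.8853 = 1.0710 g.

1.071 g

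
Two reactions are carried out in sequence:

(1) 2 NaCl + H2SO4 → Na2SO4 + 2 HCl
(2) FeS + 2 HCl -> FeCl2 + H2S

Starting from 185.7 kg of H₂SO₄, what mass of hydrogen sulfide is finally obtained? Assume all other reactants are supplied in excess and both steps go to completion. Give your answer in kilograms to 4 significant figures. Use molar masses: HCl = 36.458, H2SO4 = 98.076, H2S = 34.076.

185.7 kg = 185700 g.
n(H2SO4) = 185700 / 98.076 = 1893.4 mol.
Step 1 gives a 1:2 ratio of H2SO4 to HCl, so n(HCl) = 3786.9 mol.
In step 2 the HCl:H2S ratio is 2:1, so n(H2S) = 1893.4 mol.
Mass of H2S = 1893.4 × 34.076 = 64521 g = 64.52 kg.

64.52 kg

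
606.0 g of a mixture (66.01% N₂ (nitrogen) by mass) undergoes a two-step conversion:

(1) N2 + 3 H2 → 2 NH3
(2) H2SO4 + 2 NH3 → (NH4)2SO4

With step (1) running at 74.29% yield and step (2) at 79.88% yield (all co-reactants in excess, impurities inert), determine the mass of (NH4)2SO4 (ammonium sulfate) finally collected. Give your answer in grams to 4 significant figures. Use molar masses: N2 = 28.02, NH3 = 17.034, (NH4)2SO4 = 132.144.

1120 g

Pure N2 = 606.0 × 0.6601 = 400.02 g.
n(N2) = 400.02 / 28.02 = 14.276 mol.
Step 1 (N2:NH3 = 1:2): theoretical n(NH3) = 28.553 mol; at 74.29% yield, n(NH3) = 21.212 mol.
Step 2 (NH3:(NH4)2SO4 = 2:1): theoretical n((NH4)2SO4) = 10.606 mol, so theoretical mass = 10.606 × 132.144 = 1401.5 g.
At 79.88% yield, actual mass of (NH4)2SO4 = 1401.5 × 0.7988 = 1119.5 g.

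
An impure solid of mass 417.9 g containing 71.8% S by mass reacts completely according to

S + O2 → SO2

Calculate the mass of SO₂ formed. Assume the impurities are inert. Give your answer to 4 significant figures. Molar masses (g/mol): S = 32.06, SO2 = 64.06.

599.5 g

Mass of pure S = 417.9 g × 0.718 = 300.05 g.
n(S) = 300.05 g / 32.06 g/mol = 9.3591 mol.
From the equation the S:SO2 mole ratio is 1:1, so n(SO2) = 9.3591 × 1/1 = 9.3591 mol.
Mass of SO2 = 9.3591 mol × 64.06 g/mol = 599.54 g.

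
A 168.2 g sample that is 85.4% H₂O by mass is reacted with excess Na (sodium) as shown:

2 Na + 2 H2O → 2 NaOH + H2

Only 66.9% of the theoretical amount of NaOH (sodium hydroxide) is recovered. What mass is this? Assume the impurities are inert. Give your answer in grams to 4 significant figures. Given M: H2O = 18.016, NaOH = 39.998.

213.3 g

Pure H2O available = 168.2 g × 0.854 = 143.64 g.
n(H2O) = 143.64 g / 18.016 g/mol = 7.9731 mol.
From the equation the H2O:NaOH mole ratio is 2:2, so n(NaOH) = 7.9731 × 2/2 = 7.9731 mol.
Mass of NaOH = 7.9731 mol × 39.998 g/mol = 318.91 g.
Actual mass collected = 318.91 g × 0.669 = 213.35 g.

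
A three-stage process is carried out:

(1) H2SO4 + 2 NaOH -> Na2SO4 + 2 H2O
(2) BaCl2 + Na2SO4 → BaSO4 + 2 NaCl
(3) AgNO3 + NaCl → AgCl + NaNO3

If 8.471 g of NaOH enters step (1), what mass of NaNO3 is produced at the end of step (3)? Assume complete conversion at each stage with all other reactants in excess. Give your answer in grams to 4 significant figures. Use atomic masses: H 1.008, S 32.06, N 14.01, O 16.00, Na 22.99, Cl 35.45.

18.00 g

M(NaOH) = 22.99 + 16.00 + 1.008 = 39.998 g/mol.
M(NaNO3) = 22.99 + 14.01 + 3(16.00) = 85.00 g/mol.
n(NaOH) = 8.471 / 39.998 = 0.21179 mol.
Reaction (1): NaOH→Na2SO4 ratio 2:1 ⇒ n(Na2SO4) = 0.10589 mol.
Reaction (2): Na2SO4→NaCl ratio 1:2 ⇒ n(NaCl) = 0.21179 mol.
Reaction (3): NaCl→NaNO3 ratio 1:1 ⇒ n(NaNO3) = 0.21179 mol.
Mass of NaNO3 = 0.21179 × 85.00 = 18.002 g.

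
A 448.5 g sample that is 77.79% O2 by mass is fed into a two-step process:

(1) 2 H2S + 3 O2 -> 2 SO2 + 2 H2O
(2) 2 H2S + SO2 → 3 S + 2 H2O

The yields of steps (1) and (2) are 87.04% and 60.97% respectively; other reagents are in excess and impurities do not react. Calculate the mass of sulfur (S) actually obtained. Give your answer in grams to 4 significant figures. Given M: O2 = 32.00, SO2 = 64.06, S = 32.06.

371.0 g

Pure O2 = 448.5 × 0.7779 = 348.89 g.
n(O2) = 348.89 / 32.00 = 10.903 mol.
Step 1 (O2:SO2 = 3:2): theoretical n(SO2) = 7.2685 mol; at 87.04% yield, n(SO2) = 6.3265 mol.
Step 2 (SO2:S = 1:3): theoretical n(S) = 18.980 mol, so theoretical mass = 18.980 × 32.06 = 608.48 g.
At 60.97% yield, actual mass of S = 608.48 × 0.6097 = 370.99 g.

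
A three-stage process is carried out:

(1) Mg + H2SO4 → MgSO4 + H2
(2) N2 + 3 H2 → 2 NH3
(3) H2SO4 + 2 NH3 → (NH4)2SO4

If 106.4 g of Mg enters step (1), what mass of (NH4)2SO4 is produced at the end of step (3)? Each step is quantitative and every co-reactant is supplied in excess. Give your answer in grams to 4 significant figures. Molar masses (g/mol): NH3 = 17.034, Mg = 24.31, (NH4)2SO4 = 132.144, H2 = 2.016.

192.8 g

n(Mg) = 106.4 / 24.31 = 4.3768 mol.
Reaction (1): Mg→H2 ratio 1:1 ⇒ n(H2) = 4.3768 mol.
Reaction (2): H2→NH3 ratio 3:2 ⇒ n(NH3) = 2.9179 mol.
Reaction (3): NH3→(NH4)2SO4 ratio 2:1 ⇒ n((NH4)2SO4) = 1.4589 mol.
Mass of (NH4)2SO4 = 1.4589 × 132.144 = 192.79 g.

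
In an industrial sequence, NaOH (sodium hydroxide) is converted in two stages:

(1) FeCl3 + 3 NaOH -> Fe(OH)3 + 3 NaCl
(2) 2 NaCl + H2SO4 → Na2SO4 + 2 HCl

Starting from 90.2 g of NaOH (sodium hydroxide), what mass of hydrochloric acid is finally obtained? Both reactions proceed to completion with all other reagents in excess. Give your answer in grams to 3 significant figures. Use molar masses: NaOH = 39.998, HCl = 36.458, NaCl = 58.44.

82.2 g

n(NaOH) = 90.20 / 39.998 = 2.255 mol.
Step 1 gives a 3:3 ratio of NaOH to NaCl, so n(NaCl) = 2.255 mol.
In step 2 the NaCl:HCl ratio is 2:2, so n(HCl) = 2.255 mol.
Mass of HCl = 2.255 × 36.458 = 82.22 g.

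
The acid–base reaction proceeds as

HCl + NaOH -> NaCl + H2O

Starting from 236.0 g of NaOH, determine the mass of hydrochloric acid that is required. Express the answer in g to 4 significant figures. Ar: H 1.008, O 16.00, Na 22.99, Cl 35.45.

215.1 g

M(NaOH) = 22.99 + 16.00 + 1.008 = 39.998 g/mol.
M(HCl) = 1.008 + 35.45 = 36.458 g/mol.
n(NaOH) = 236.00 g / 39.998 g/mol = 5.9003 mol.
From the equation the NaOH:HCl mole ratio is 1:1, so n(HCl) = 5.9003 × 1/1 = 5.9003 mol.
Mass of HCl = 5.9003 mol × 36.458 g/mol = 215.11 g.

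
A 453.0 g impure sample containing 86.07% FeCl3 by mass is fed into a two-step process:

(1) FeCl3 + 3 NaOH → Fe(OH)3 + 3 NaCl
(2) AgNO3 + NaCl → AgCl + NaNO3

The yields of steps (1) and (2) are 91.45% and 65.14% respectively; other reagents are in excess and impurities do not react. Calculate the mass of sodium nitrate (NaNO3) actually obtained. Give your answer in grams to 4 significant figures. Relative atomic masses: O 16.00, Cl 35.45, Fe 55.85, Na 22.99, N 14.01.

Pure FeCl3 = 453.0 × 0.8607 = 389.90 g.
M(FeCl3) = 55.85 + 3(35.45) = 162.20 g/mol.
M(NaNO3) = 22.99 + 14.01 + 3(16.00) = 85.00 g/mol.
n(FeCl3) = 389.90 / 162.20 = 2.4038 mol.
Step 1 (FeCl3:NaCl = 1:3): theoretical n(NaCl) = 7.2114 mol; at 91.45% yield, n(NaCl) = 6.5948 mol.
Step 2 (NaCl:NaNO3 = 1:1): theoretical n(NaNO3) = 6.5948 mol, so theoretical mass = 6.5948 × 85.00 = 560.56 g.
At 65.14% yield, actual mass of NaNO3 = 560.56 × 0.6514 = 365.15 g.

365.1 g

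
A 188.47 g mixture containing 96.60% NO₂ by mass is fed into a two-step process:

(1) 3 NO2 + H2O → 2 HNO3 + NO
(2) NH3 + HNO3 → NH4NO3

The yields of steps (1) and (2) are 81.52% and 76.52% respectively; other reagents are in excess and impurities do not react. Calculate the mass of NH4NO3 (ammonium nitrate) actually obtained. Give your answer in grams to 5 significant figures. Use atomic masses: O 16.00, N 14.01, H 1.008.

131.73 g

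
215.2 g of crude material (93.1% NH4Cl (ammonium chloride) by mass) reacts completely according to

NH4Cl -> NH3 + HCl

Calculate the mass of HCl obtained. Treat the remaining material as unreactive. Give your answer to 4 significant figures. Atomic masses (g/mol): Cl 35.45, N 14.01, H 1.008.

136.6 g

Mass of pure NH4Cl = 215.2 g × 0.931 = 200.35 g.
M(NH4Cl) = 14.01 + 4(1.008) + 35.45 = 53.492 g/mol.
M(HCl) = 1.008 + 35.45 = 36.458 g/mol.
n(NH4Cl) = 200.35 g / 53.492 g/mol = 3.7454 mol.
From the equation the NH4Cl:HCl mole ratio is 1:1, so n(HCl) = 3.7454 × 1/1 = 3.7454 mol.
Mass of HCl = 3.7454 mol × 36.458 g/mol = 136.55 g.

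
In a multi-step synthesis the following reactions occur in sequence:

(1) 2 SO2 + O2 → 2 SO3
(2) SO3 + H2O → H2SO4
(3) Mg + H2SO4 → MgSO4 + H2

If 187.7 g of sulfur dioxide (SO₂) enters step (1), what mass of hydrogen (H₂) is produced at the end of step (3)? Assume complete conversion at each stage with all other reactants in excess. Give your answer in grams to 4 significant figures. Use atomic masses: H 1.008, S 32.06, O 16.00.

5.907 g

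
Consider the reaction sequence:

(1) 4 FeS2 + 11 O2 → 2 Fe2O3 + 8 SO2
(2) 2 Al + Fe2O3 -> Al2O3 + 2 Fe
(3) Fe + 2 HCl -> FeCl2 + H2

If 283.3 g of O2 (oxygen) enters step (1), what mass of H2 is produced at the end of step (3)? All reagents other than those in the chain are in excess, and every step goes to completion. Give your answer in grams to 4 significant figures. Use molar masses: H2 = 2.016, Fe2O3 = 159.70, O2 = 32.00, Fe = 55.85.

6.490 g

n(O2) = 283.3 / 32.00 = 8.8531 mol.
Reaction (1): O2→Fe2O3 ratio 11:2 ⇒ n(Fe2O3) = 1.6097 mol.
Reaction (2): Fe2O3→Fe ratio 1:2 ⇒ n(Fe) = 3.2193 mol.
Reaction (3): Fe→H2 ratio 1:1 ⇒ n(H2) = 3.2193 mol.
Mass of H2 = 3.2193 × 2.016 = 6.4901 g.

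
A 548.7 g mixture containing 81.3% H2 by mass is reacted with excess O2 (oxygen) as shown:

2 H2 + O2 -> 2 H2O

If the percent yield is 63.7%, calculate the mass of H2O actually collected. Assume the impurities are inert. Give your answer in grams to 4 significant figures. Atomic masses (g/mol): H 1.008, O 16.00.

2539 g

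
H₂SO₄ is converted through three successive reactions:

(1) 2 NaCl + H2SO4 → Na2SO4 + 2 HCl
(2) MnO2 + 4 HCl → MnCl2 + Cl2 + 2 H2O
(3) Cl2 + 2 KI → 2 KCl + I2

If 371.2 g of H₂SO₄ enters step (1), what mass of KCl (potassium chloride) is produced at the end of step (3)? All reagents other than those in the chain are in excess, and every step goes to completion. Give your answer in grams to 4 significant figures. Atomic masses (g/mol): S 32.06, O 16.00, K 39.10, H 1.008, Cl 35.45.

282.2 g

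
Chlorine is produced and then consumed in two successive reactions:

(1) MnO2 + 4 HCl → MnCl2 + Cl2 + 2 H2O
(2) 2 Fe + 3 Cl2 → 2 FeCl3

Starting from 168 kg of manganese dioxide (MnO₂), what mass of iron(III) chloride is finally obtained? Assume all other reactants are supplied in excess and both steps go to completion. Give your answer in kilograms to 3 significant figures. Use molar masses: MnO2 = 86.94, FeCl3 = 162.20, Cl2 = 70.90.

209 kg

168 kg = 168000 g.
n(MnO2) = 168000 / 86.94 = 1932 mol.
Step 1 gives a 1:1 ratio of MnO2 to Cl2, so n(Cl2) = 1932 mol.
In step 2 the Cl2:FeCl3 ratio is 3:2, so n(FeCl3) = 1288 mol.
Mass of FeCl3 = 1288 × 162.20 = 209000 g = 209 kg.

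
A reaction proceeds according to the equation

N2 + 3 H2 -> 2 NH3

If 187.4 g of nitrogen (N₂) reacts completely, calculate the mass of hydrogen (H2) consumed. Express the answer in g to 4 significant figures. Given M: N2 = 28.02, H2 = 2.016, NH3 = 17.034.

40.45 g

n(N2) = 187.40 g / 28.02 g/mol = 6.6881 mol.
From the equation the N2:H2 mole ratio is 1:3, so n(H2) = 6.6881 × 3/1 = 20.064 mol.
Mass of H2 = 20.064 mol × 2.016 g/mol = 40.450 g.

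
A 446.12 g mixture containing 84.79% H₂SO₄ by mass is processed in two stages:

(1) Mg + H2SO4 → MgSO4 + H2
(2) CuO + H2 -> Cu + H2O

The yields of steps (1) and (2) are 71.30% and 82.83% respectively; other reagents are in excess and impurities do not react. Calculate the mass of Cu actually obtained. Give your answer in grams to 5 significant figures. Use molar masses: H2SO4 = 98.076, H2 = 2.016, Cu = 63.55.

144.75 g

Pure H2SO4 = 446.12 × 0.8479 = 378.265 g.
n(H2SO4) = 378.265 / 98.076 = 3.85686 mol.
Step 1 (H2SO4:H2 = 1:1): theoretical n(H2) = 3.85686 mol; at 71.30% yield, n(H2) = 2.74994 mol.
Step 2 (H2:Cu = 1:1): theoretical n(Cu) = 2.74994 mol, so theoretical mass = 2.74994 × 63.55 = 174.759 g.
At 82.83% yield, actual mass of Cu = 174.759 × 0.8283 = 144.753 g.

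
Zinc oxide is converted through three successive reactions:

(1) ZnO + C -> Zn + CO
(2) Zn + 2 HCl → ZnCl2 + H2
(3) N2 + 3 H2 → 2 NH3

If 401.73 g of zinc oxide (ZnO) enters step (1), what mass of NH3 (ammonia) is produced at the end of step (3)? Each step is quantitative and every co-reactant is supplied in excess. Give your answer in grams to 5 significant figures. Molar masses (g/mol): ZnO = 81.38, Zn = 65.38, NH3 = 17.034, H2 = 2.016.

56.059 g

n(ZnO) = 401.73 / 81.38 = 4.93647 mol.
Reaction (1): ZnO→Zn ratio 1:1 ⇒ n(Zn) = 4.93647 mol.
Reaction (2): Zn→H2 ratio 1:1 ⇒ n(H2) = 4.93647 mol.
Reaction (3): H2→NH3 ratio 3:2 ⇒ n(NH3) = 3.29098 mol.
Mass of NH3 = 3.29098 × 17.034 = 56.0586 g.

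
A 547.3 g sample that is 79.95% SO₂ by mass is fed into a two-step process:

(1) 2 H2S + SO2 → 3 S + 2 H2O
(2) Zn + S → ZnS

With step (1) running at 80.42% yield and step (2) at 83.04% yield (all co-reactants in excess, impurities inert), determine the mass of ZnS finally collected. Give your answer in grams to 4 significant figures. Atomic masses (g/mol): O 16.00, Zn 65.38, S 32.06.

Pure SO2 = 547.3 × 0.7995 = 437.57 g.
M(SO2) = 32.06 + 2(16.00) = 64.06 g/mol.
M(ZnS) = 65.38 + 32.06 = 97.44 g/mol.
n(SO2) = 437.57 / 64.06 = 6.8306 mol.
Step 1 (SO2:S = 1:3): theoretical n(S) = 20.492 mol; at 80.42% yield, n(S) = 16.479 mol.
Step 2 (S:ZnS = 1:1): theoretical n(ZnS) = 16.479 mol, so theoretical mass = 16.479 × 97.44 = 1605.8 g.
At 83.04% yield, actual mass of ZnS = 1605.8 × 0.8304 = 1333.4 g.

1333 g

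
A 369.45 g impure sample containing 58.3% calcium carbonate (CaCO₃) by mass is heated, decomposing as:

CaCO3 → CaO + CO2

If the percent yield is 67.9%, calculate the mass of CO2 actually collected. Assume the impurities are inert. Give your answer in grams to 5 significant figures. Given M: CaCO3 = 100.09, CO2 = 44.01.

Pure CaCO3 available = 369.45 g × 0.583 = 215.389 g.
n(CaCO3) = 215.389 g / 100.09 g/mol = 2.15196 mol.
From the equation the CaCO3:CO2 mole ratio is 1:1, so n(CO2) = 2.15196 × 1/1 = 2.15196 mol.
Mass of CO2 = 2.15196 mol × 44.01 g/mol = 94.7076 g.
Actual mass collected = 94.7076 g × 0.679 = 64.3065 g.

64.306 g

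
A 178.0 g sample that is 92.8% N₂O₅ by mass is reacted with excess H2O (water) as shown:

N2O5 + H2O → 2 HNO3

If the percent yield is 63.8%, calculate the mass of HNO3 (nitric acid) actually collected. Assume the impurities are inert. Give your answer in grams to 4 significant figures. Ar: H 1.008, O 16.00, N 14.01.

Pure N2O5 available = 178.0 g × 0.928 = 165.18 g.
M(N2O5) = 2(14.01) + 5(16.00) = 108.02 g/mol.
M(HNO3) = 1.008 + 14.01 + 3(16.00) = 63.018 g/mol.
n(N2O5) = 165.18 g / 108.02 g/mol = 1.5292 mol.
From the equation the N2O5:HNO3 mole ratio is 1:2, so n(HNO3) = 1.5292 × 2/1 = 3.0584 mol.
Mass of HNO3 = 3.0584 mol × 63.018 g/mol = 192.73 g.
Actual mass collected = 192.73 g × 0.638 = 122.96 g.

123.0 g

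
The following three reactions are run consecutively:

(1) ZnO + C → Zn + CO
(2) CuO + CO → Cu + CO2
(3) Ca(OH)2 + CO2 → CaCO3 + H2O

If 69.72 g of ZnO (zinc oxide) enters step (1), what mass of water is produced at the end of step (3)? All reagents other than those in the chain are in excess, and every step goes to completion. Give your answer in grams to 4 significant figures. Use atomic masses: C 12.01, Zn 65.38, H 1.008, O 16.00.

M(ZnO) = 65.38 + 16.00 = 81.38 g/mol.
M(H2O) = 2(1.008) + 16.00 = 18.016 g/mol.
n(ZnO) = 69.72 / 81.38 = 0.85672 mol.
Reaction (1): ZnO→CO ratio 1:1 ⇒ n(CO) = 0.85672 mol.
Reaction (2): CO→CO2 ratio 1:1 ⇒ n(CO2) = 0.85672 mol.
Reaction (3): CO2→H2O ratio 1:1 ⇒ n(H2O) = 0.85672 mol.
Mass of H2O = 0.85672 × 18.016 = 15.435 g.

15.43 g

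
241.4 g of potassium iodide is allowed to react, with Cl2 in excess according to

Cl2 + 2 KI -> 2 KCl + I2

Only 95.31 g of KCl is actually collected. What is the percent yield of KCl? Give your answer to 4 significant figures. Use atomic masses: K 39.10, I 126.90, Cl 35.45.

87.91 %

M(KI) = 39.10 + 126.90 = 166.00 g/mol.
M(KCl) = 39.10 + 35.45 = 74.55 g/mol.
n(KI) = 241.40 g / 166.00 g/mol = 1.4542 mol.
From the equation the KI:KCl mole ratio is 2:2, so n(KCl) = 1.4542 × 2/2 = 1.4542 mol.
Mass of KCl = 1.4542 mol × 74.55 g/mol = 108.41 g.
This is the theoretical yield. Percent yield = 95.31 g / 108.41 g × 100% = 87.915%.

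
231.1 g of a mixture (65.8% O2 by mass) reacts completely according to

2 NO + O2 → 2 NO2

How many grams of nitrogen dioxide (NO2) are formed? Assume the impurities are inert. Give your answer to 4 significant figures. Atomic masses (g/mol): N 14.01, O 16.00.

437.3 g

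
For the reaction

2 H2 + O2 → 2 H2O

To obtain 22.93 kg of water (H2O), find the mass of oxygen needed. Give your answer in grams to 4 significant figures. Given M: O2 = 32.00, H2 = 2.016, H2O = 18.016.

Convert: 22.93 kg = 22930 g.
n(H2O) = 22930 g / 18.016 g/mol = 1272.8 mol.
From the equation the H2O:O2 mole ratio is 2:1, so n(O2) = 1272.8 × 1/2 = 636.38 mol.
Mass of O2 = 636.38 mol × 32.00 g/mol = 20364 g.

20360 g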